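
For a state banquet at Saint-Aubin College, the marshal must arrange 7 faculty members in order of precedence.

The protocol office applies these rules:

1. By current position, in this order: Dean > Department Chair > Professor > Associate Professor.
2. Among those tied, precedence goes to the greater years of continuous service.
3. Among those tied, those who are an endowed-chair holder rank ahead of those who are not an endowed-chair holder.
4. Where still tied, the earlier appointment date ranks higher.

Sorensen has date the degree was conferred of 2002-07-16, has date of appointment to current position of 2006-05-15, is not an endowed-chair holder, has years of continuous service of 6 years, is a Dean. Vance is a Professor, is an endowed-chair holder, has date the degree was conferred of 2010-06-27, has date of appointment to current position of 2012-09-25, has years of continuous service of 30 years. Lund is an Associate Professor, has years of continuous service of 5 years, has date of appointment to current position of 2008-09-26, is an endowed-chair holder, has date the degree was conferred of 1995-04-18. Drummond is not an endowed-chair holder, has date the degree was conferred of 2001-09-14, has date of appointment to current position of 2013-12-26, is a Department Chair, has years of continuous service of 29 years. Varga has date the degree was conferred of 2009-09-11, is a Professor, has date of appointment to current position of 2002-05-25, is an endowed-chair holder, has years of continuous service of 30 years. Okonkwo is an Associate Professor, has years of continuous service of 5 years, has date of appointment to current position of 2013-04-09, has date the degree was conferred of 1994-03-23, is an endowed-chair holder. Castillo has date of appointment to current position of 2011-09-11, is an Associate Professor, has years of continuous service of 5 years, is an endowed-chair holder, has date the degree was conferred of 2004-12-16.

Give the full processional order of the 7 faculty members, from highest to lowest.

Sorensen, Drummond, Varga, Vance, Lund, Castillo, Okonkwo

By current position: Sorensen (Dean); then Drummond (Department Chair); then Varga and Vance (Professor); then Lund, Castillo and Okonkwo (Associate Professor).
Varga and Vance both have years of continuous service 30 years, so the next rule applies.
Varga and Vance are each an endowed-chair holder, so the next rule applies.
Among Varga and Vance, by date of appointment to current position (earlier first): Varga (2002-05-25) before Vance (2012-09-25).
Lund, Castillo and Okonkwo all have years of continuous service 5 years, so the next rule applies.
Lund, Castillo and Okonkwo are each an endowed-chair holder, so the next rule applies.
Among Lund, Castillo and Okonkwo, by date of appointment to current position (earlier first): Lund (2008-09-26) before Castillo (2011-09-11) before Okonkwo (2013-04-09).
Full order: Sorensen, Drummond, Varga, Vance, Lund, Castillo, Okonkwo.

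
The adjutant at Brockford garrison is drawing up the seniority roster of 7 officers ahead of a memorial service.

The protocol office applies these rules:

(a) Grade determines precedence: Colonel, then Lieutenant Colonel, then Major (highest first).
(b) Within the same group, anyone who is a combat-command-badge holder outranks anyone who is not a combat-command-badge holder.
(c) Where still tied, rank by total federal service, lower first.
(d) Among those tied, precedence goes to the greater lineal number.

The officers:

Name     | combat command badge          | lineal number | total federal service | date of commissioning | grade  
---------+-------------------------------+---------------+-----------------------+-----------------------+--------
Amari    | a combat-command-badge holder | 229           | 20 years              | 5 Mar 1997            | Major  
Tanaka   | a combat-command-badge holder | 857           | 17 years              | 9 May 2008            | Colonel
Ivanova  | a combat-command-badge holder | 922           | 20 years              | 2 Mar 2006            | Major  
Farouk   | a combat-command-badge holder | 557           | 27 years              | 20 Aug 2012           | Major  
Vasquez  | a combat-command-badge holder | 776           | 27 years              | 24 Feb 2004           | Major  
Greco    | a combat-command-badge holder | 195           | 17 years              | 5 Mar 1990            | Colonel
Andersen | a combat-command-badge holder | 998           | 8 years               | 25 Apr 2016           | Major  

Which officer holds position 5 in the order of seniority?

Amari

By grade: Tanaka and Greco (Colonel); then Andersen, Ivanova, Amari, Vasquez and Farouk (Major).
Tanaka and Greco are each a combat-command-badge holder, so the next rule applies.
Tanaka and Greco both have total federal service 17 years, so the next rule applies.
Among Tanaka and Greco, by lineal number (higher first): Tanaka (857) before Greco (195).
Andersen, Ivanova, Amari, Vasquez and Farouk are each a combat-command-badge holder, so the next rule applies.
Among Andersen, Ivanova, Amari, Vasquez and Farouk, by total federal service (lower first): Andersen (8 years) before Ivanova and Amari (20 years) before Vasquez and Farouk (27 years).
Among Ivanova and Amari, by lineal number (higher first): Ivanova (922) before Amari (229).
Among Vasquez and Farouk, by lineal number (higher first): Vasquez (776) before Farouk (557).
Order: Tanaka, Greco, Andersen, Ivanova, Amari, Vasquez, Farouk.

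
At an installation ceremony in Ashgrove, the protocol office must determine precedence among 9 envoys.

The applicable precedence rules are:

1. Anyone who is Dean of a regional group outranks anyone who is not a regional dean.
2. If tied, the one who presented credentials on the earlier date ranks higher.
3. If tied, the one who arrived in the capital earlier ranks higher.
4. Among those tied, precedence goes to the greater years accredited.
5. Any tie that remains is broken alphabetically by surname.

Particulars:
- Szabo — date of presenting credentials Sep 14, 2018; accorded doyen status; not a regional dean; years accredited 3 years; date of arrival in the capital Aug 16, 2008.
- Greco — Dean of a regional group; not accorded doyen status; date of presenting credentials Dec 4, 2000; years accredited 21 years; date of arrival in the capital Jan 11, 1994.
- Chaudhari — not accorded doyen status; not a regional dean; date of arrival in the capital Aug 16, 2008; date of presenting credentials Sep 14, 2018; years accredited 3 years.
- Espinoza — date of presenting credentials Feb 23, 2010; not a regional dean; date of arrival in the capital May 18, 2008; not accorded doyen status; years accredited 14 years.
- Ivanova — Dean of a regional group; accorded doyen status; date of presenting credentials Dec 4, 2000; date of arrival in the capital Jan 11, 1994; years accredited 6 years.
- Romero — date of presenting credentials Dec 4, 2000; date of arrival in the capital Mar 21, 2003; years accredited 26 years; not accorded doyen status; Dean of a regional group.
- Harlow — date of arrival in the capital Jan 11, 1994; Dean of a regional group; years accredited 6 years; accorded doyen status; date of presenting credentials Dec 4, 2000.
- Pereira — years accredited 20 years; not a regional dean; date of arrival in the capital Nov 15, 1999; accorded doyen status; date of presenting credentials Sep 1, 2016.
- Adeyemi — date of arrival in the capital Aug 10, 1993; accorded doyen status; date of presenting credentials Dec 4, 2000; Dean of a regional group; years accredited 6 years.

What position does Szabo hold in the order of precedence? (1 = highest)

9

By the first rule: Adeyemi, Greco, Harlow, Ivanova and Romero (each Dean of a regional group); then Espinoza, Pereira, Chaudhari and Szabo (each not a regional dean).
Adeyemi, Greco, Harlow, Ivanova and Romero all have date of presenting credentials Dec 4, 2000, so the next rule applies.
Among Adeyemi, Greco, Harlow, Ivanova and Romero, by date of arrival in the capital (earlier first): Adeyemi (Aug 10, 1993) before Greco, Harlow and Ivanova (Jan 11, 1994) before Romero (Mar 21, 2003).
Among Greco, Harlow and Ivanova, by years accredited (higher first): Greco (21 years) before Harlow and Ivanova (6 years).
Among Harlow and Ivanova, alphabetically by surname: Harlow before Ivanova.
Among Espinoza, Pereira, Chaudhari and Szabo, by date of presenting credentials (earlier first): Espinoza (Feb 23, 2010) before Pereira (Sep 1, 2016) before Chaudhari and Szabo (Sep 14, 2018).
Chaudhari and Szabo both have date of arrival in the capital Aug 16, 2008, so the next rule applies.
Chaudhari and Szabo both have years accredited 3 years, so the next rule applies.
Among Chaudhari and Szabo, alphabetically by surname: Chaudhari before Szabo.
Order: Adeyemi, Greco, Harlow, Ivanova, Romero, Espinoza, Pereira, Chaudhari, Szabo. So position 9.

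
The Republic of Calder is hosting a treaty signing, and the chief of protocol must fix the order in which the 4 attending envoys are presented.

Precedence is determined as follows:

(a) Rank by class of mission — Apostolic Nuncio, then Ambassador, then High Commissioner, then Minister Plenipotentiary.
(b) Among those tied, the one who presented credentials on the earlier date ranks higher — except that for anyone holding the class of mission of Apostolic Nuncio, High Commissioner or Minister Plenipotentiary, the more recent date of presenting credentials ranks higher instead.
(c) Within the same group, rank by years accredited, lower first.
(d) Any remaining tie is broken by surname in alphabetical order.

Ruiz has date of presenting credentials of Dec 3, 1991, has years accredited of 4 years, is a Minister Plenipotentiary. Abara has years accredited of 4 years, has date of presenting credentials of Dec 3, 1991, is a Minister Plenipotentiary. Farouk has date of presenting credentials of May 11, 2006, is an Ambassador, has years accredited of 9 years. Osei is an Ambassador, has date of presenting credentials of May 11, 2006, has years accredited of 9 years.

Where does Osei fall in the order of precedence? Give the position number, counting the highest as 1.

By class of mission: Farouk and Osei (Ambassador); then Abara and Ruiz (Minister Plenipotentiary).
Farouk and Osei both have date of presenting credentials May 11, 2006, so the next rule applies.
Farouk and Osei both have years accredited 9 years, so the next rule applies.
Among Farouk and Osei, alphabetically by surname: Farouk before Osei.
Abara and Ruiz both have date of presenting credentials Dec 3, 1991, so the next rule applies.
Abara and Ruiz both have years accredited 4 years, so the next rule applies.
Among Abara and Ruiz, alphabetically by surname: Abara before Ruiz.
Order: Farouk, Osei, Abara, Ruiz. So position 2.

2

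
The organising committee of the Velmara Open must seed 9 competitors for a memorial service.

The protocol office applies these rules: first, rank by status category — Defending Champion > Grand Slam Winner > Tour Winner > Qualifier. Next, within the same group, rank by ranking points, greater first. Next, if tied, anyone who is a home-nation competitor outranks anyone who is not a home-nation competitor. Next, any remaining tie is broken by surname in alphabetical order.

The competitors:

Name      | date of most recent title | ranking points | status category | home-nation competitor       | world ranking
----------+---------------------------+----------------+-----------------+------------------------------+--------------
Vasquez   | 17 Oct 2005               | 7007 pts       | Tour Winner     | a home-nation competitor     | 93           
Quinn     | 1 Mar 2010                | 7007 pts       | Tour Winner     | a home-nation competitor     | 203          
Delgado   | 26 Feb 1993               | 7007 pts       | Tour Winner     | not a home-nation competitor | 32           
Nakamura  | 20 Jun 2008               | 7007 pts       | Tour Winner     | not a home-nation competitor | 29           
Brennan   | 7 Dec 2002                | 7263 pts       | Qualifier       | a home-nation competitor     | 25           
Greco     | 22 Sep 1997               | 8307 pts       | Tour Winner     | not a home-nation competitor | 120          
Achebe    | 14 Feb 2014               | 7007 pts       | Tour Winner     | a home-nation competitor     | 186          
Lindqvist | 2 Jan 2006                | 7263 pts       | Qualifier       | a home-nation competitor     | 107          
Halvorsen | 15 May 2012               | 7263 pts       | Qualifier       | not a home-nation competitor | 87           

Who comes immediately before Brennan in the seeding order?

Nakamura

By status category: Greco, Achebe, Quinn, Vasquez, Delgado and Nakamura (Tour Winner); then Brennan, Lindqvist and Halvorsen (Qualifier).
Among Greco, Achebe, Quinn, Vasquez, Delgado and Nakamura, by ranking points (higher first): Greco (8307 pts) before Achebe, Quinn, Vasquez, Delgado and Nakamura (7007 pts).
Among Achebe, Quinn, Vasquez, Delgado and Nakamura, a home-nation competitor before not a home-nation competitor: Achebe, Quinn and Vasquez (a home-nation competitor) before Delgado and Nakamura (not a home-nation competitor).
Among Achebe, Quinn and Vasquez, alphabetically by surname: Achebe before Quinn before Vasquez.
Among Delgado and Nakamura, alphabetically by surname: Delgado before Nakamura.
Brennan, Lindqvist and Halvorsen all have ranking points 7263 pts, so the next rule applies.
Among Brennan, Lindqvist and Halvorsen, a home-nation competitor before not a home-nation competitor: Brennan and Lindqvist (a home-nation competitor) before Halvorsen (not a home-nation competitor).
Among Brennan and Lindqvist, alphabetically by surname: Brennan before Lindqvist.
Order: Greco, Achebe, Quinn, Vasquez, Delgado, Nakamura, Brennan, Lindqvist, Halvorsen.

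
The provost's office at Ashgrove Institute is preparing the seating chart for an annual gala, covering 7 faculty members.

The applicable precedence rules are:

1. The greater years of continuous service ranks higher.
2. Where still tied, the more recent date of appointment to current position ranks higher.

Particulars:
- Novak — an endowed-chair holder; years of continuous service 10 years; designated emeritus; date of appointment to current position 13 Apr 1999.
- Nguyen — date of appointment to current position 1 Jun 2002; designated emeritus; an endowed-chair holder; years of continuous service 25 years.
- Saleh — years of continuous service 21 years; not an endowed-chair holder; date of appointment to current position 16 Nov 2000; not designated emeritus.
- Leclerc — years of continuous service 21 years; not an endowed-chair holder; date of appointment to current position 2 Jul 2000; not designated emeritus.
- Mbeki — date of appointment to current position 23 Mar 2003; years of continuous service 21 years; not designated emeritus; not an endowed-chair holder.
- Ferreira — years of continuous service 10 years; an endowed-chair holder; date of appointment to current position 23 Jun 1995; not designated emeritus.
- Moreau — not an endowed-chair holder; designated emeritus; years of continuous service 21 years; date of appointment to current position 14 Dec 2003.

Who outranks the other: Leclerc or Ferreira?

Leclerc

By years of continuous service (higher first): Nguyen (25 years); then Moreau, Mbeki, Saleh and Leclerc (each 21 years); then Novak and Ferreira (both 10 years).
Among Moreau, Mbeki, Saleh and Leclerc, by date of appointment to current position (later first): Moreau (14 Dec 2003) before Mbeki (23 Mar 2003) before Saleh (16 Nov 2000) before Leclerc (2 Jul 2000).
Among Novak and Ferreira, by date of appointment to current position (later first): Novak (13 Apr 1999) before Ferreira (23 Jun 1995).
So Leclerc takes precedence.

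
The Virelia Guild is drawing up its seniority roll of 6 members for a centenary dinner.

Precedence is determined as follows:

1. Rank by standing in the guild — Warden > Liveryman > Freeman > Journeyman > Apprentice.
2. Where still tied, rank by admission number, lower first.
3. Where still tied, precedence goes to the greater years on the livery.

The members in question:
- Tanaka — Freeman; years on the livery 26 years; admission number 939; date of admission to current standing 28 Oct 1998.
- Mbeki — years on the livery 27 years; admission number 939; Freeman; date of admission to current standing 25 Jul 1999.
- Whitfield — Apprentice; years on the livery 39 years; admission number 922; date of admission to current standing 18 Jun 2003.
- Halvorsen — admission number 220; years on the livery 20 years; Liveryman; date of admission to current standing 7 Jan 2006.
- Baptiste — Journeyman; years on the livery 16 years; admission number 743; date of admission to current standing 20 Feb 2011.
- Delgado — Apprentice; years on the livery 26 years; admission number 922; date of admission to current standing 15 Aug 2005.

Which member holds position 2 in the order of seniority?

Mbeki

By standing in the guild: Halvorsen (Liveryman); then Mbeki and Tanaka (Freeman); then Baptiste (Journeyman); then Whitfield and Delgado (Apprentice).
Mbeki and Tanaka both have admission number 939, so the next rule applies.
Among Mbeki and Tanaka, by years on the livery (higher first): Mbeki (27 years) before Tanaka (26 years).
Whitfield and Delgado both have admission number 922, so the next rule applies.
Among Whitfield and Delgado, by years on the livery (higher first): Whitfield (39 years) before Delgado (26 years).
Order: Halvorsen, Mbeki, Tanaka, Baptiste, Whitfield, Delgado.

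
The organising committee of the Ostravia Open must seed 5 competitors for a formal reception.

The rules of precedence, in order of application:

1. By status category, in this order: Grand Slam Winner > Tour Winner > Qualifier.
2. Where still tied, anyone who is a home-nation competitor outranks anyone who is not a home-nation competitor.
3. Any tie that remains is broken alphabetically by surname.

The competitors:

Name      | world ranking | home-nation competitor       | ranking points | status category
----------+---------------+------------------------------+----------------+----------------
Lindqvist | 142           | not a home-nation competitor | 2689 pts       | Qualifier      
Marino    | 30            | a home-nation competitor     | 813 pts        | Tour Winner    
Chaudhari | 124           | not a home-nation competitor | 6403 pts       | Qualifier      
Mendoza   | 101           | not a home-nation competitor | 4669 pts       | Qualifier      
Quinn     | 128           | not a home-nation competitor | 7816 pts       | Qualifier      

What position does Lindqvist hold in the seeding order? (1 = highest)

By status category: Marino (Tour Winner); then Chaudhari, Lindqvist, Mendoza and Quinn (Qualifier).
Chaudhari, Lindqvist, Mendoza and Quinn are each not a home-nation competitor, so the next rule applies.
Among Chaudhari, Lindqvist, Mendoza and Quinn, alphabetically by surname: Chaudhari before Lindqvist before Mendoza before Quinn.
Order: Marino, Chaudhari, Lindqvist, Mendoza, Quinn. So position 3.

3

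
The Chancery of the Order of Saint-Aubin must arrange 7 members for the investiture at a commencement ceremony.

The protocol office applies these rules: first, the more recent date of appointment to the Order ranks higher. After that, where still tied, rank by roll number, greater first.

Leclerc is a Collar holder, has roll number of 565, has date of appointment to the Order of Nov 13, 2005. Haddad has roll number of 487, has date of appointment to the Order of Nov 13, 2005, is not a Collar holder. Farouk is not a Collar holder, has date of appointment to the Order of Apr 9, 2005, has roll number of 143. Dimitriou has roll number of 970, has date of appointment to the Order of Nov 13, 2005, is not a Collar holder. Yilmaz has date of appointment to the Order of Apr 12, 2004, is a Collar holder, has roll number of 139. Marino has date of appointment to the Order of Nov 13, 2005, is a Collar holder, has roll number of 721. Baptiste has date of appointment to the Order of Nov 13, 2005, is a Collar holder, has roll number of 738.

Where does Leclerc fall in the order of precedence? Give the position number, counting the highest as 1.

4

By date of appointment to the Order (later first): Dimitriou, Baptiste, Marino, Leclerc and Haddad (each Nov 13, 2005); then Farouk (Apr 9, 2005); then Yilmaz (Apr 12, 2004).
Among Dimitriou, Baptiste, Marino, Leclerc and Haddad, by roll number (higher first): Dimitriou (970) before Baptiste (738) before Marino (721) before Leclerc (565) before Haddad (487).
Order: Dimitriou, Baptiste, Marino, Leclerc, Haddad, Farouk, Yilmaz. So position 4.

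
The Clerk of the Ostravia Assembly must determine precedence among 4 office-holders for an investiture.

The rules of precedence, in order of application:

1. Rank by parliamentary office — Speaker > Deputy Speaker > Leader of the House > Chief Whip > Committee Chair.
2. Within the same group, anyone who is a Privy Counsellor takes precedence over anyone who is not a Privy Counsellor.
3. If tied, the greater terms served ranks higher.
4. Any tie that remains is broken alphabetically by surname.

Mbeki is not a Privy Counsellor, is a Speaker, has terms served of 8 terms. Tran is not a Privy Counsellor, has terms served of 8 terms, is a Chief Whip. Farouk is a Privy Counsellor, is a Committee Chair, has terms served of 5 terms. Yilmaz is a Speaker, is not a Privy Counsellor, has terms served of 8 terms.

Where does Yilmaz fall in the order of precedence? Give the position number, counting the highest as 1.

2

By parliamentary office: Mbeki and Yilmaz (Speaker); then Tran (Chief Whip); then Farouk (Committee Chair).
Mbeki and Yilmaz are each not a Privy Counsellor, so the next rule applies.
Mbeki and Yilmaz both have terms served 8 terms, so the next rule applies.
Among Mbeki and Yilmaz, alphabetically by surname: Mbeki before Yilmaz.
Order: Mbeki, Yilmaz, Tran, Farouk. So position 2.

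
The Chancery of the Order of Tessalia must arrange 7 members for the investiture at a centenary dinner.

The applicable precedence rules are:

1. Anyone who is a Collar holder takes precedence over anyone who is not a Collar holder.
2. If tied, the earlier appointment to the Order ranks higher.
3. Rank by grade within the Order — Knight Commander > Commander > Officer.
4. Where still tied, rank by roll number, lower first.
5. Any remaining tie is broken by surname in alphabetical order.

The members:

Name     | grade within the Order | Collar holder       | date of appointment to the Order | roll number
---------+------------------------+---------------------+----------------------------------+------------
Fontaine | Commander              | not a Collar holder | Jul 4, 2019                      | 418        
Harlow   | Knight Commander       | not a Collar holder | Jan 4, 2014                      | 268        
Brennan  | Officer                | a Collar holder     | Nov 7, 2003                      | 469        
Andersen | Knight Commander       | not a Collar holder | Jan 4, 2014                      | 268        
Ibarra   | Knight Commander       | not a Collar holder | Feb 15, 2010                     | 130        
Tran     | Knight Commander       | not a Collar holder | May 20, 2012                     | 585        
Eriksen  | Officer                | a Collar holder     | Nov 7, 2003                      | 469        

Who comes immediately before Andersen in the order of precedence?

Tran

By the first rule: Brennan and Eriksen (both a Collar holder); then Ibarra, Tran, Andersen, Harlow and Fontaine (each not a Collar holder).
Brennan and Eriksen both have date of appointment to the Order Nov 7, 2003, so the next rule applies.
Brennan and Eriksen are each Officer, so the next rule applies.
Brennan and Eriksen both have roll number 469, so the next rule applies.
Among Brennan and Eriksen, alphabetically by surname: Brennan before Eriksen.
Among Ibarra, Tran, Andersen, Harlow and Fontaine, by date of appointment to the Order (earlier first): Ibarra (Feb 15, 2010) before Tran (May 20, 2012) before Andersen and Harlow (Jan 4, 2014) before Fontaine (Jul 4, 2019).
Andersen and Harlow are each Knight Commander, so the next rule applies.
Andersen and Harlow both have roll number 268, so the next rule applies.
Among Andersen and Harlow, alphabetically by surname: Andersen before Harlow.
Order: Brennan, Eriksen, Ibarra, Tran, Andersen, Harlow, Fontaine.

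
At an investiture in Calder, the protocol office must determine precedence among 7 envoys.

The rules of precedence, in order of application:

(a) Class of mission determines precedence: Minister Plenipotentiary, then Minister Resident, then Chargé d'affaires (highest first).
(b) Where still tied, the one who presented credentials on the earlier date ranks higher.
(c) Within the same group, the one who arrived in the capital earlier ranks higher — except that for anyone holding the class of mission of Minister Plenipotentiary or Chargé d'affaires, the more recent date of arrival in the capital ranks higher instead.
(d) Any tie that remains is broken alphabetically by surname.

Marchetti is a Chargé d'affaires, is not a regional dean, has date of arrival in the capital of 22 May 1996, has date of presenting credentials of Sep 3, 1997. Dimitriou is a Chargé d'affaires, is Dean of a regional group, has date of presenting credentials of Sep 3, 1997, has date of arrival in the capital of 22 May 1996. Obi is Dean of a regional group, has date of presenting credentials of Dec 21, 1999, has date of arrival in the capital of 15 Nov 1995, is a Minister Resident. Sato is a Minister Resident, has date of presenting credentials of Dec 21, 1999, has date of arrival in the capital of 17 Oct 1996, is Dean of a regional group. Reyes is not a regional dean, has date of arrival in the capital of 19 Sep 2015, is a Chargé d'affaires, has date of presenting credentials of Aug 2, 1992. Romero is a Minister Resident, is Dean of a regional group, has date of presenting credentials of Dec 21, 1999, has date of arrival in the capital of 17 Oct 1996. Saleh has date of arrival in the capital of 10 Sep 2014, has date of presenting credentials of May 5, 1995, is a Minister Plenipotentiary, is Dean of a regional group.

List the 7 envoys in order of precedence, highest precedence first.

By class of mission: Saleh (Minister Plenipotentiary); then Obi, Romero and Sato (Minister Resident); then Reyes, Dimitriou and Marchetti (Chargé d'affaires).
Obi, Romero and Sato all have date of presenting credentials Dec 21, 1999, so the next rule applies.
Among Obi, Romero and Sato, by date of arrival in the capital (earlier first): Obi (15 Nov 1995) before Romero and Sato (17 Oct 1996).
Among Romero and Sato, alphabetically by surname: Romero before Sato.
Among Reyes, Dimitriou and Marchetti, by date of presenting credentials (earlier first): Reyes (Aug 2, 1992) before Dimitriou and Marchetti (Sep 3, 1997).
Dimitriou and Marchetti both have date of arrival in the capital 22 May 1996, so the next rule applies.
Among Dimitriou and Marchetti, alphabetically by surname: Dimitriou before Marchetti.
Full order: Saleh, Obi, Romero, Sato, Reyes, Dimitriou, Marchetti.

Saleh, Obi, Romero, Sato, Reyes, Dimitriou, Marchetti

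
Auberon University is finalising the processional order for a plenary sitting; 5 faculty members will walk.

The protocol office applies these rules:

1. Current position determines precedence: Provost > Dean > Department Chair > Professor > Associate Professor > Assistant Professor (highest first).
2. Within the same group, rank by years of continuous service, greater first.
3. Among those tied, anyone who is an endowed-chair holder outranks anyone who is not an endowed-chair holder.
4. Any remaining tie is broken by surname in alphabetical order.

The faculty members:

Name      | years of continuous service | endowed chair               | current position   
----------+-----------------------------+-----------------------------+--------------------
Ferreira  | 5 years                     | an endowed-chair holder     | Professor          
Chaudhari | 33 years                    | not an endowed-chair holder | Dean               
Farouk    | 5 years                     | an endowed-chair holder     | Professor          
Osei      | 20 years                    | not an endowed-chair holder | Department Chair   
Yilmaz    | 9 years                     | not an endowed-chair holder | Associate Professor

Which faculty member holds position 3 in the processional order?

Farouk

By current position: Chaudhari (Dean); then Osei (Department Chair); then Farouk and Ferreira (Professor); then Yilmaz (Associate Professor).
Farouk and Ferreira both have years of continuous service 5 years, so the next rule applies.
Farouk and Ferreira are each an endowed-chair holder, so the next rule applies.
Among Farouk and Ferreira, alphabetically by surname: Farouk before Ferreira.
Order: Chaudhari, Osei, Farouk, Ferreira, Yilmaz.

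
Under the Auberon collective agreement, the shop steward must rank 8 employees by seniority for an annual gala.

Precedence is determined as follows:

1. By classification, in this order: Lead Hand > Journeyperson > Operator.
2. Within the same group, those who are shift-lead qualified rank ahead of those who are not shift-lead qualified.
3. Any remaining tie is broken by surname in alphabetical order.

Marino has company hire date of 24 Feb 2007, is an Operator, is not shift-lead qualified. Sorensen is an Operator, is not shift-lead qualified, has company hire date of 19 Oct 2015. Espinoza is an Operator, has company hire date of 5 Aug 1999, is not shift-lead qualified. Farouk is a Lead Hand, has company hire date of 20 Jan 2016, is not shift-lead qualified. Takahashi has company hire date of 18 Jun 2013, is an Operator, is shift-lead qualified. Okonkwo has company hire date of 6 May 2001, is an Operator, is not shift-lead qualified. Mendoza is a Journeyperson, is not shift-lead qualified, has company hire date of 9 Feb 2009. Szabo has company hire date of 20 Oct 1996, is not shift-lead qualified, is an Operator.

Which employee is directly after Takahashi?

By classification: Farouk (Lead Hand); then Mendoza (Journeyperson); then Takahashi, Espinoza, Marino, Okonkwo, Sorensen and Szabo (Operator).
Among Takahashi, Espinoza, Marino, Okonkwo, Sorensen and Szabo, shift-lead qualified before not shift-lead qualified: Takahashi (shift-lead qualified) before Espinoza, Marino, Okonkwo, Sorensen and Szabo (not shift-lead qualified).
Among Espinoza, Marino, Okonkwo, Sorensen and Szabo, alphabetically by surname: Espinoza before Marino before Okonkwo before Sorensen before Szabo.
Order: Farouk, Mendoza, Takahashi, Espinoza, Marino, Okonkwo, Sorensen, Szabo.

Espinoza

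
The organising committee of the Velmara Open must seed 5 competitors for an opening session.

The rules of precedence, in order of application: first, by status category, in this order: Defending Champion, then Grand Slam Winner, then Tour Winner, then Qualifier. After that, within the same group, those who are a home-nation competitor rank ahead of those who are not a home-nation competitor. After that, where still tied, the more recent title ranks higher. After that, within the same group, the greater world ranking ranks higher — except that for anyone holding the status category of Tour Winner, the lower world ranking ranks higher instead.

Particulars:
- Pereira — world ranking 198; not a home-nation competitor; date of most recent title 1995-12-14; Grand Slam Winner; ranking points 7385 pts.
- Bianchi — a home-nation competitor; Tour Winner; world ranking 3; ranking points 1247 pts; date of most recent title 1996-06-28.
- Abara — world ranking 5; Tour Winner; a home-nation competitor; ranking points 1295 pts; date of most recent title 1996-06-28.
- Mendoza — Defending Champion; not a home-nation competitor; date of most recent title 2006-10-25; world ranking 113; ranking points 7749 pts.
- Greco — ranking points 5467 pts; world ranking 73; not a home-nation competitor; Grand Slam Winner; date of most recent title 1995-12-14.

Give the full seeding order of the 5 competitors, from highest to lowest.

By status category: Mendoza (Defending Champion); then Pereira and Greco (Grand Slam Winner); then Bianchi and Abara (Tour Winner).
Pereira and Greco are each not a home-nation competitor, so the next rule applies.
Pereira and Greco both have date of most recent title 1995-12-14, so the next rule applies.
Among Pereira and Greco, by world ranking (higher first): Pereira (198) before Greco (73).
Bianchi and Abara are each a home-nation competitor, so the next rule applies.
Bianchi and Abara both have date of most recent title 1996-06-28, so the next rule applies.
Among Bianchi and Abara, by world ranking (lower first) (reversed rule for this group): Bianchi (3) before Abara (5).
Full order: Mendoza, Pereira, Greco, Bianchi, Abara.

Mendoza, Pereira, Greco, Bianchi, Abara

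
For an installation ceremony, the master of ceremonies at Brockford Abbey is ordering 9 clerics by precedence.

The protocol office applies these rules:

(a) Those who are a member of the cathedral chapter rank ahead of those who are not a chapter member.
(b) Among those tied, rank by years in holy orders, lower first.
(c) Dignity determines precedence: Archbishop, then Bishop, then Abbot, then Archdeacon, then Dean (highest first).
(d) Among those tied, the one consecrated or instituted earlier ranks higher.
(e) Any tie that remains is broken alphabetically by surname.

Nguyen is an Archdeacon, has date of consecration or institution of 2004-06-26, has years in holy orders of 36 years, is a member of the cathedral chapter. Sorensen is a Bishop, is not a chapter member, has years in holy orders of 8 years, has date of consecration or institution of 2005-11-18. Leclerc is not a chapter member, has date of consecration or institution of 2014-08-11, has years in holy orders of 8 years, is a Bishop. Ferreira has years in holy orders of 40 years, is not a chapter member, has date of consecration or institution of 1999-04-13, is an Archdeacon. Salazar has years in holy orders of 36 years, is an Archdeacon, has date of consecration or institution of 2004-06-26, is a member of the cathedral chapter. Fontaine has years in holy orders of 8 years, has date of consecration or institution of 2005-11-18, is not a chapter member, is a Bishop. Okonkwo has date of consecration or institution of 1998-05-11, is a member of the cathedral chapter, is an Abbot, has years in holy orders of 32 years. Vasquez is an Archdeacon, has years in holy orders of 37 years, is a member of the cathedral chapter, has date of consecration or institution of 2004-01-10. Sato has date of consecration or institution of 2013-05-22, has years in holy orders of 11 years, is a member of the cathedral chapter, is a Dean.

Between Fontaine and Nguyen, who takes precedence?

By the first rule: Sato, Okonkwo, Nguyen, Salazar and Vasquez (each a member of the cathedral chapter); then Fontaine, Sorensen, Leclerc and Ferreira (each not a chapter member).
Among Sato, Okonkwo, Nguyen, Salazar and Vasquez, by years in holy orders (lower first): Sato (11 years) before Okonkwo (32 years) before Nguyen and Salazar (36 years) before Vasquez (37 years).
Nguyen and Salazar are each Archdeacon, so the next rule applies.
Nguyen and Salazar both have date of consecration or institution 2004-06-26, so the next rule applies.
Among Nguyen and Salazar, alphabetically by surname: Nguyen before Salazar.
Among Fontaine, Sorensen, Leclerc and Ferreira, by years in holy orders (lower first): Fontaine, Sorensen and Leclerc (8 years) before Ferreira (40 years).
Fontaine, Sorensen and Leclerc are each Bishop, so the next rule applies.
Among Fontaine, Sorensen and Leclerc, by date of consecration or institution (earlier first): Fontaine and Sorensen (2005-11-18) before Leclerc (2014-08-11).
Among Fontaine and Sorensen, alphabetically by surname: Fontaine before Sorensen.
So Nguyen takes precedence.

Nguyen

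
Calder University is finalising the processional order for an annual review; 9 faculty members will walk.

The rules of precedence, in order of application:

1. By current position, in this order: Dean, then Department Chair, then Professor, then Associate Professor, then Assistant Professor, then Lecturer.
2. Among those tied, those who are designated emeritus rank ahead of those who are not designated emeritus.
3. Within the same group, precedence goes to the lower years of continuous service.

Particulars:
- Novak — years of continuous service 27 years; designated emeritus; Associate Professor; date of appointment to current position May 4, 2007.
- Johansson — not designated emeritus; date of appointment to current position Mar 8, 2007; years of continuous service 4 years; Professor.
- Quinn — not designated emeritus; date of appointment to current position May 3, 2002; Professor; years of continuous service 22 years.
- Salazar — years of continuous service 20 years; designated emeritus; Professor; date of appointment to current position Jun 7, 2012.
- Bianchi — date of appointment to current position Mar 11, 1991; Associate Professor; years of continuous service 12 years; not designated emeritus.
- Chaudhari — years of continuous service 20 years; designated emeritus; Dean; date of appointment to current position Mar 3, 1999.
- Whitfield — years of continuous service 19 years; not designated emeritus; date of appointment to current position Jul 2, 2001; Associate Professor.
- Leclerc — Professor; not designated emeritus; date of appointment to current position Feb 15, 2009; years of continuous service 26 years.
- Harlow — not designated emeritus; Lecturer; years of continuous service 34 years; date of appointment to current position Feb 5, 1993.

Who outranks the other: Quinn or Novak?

Quinn

By current position: Chaudhari (Dean); then Salazar, Johansson, Quinn and Leclerc (Professor); then Novak, Bianchi and Whitfield (Associate Professor); then Harlow (Lecturer).
Among Salazar, Johansson, Quinn and Leclerc, designated emeritus before not designated emeritus: Salazar (designated emeritus) before Johansson, Quinn and Leclerc (not designated emeritus).
Among Johansson, Quinn and Leclerc, by years of continuous service (lower first): Johansson (4 years) before Quinn (22 years) before Leclerc (26 years).
Among Novak, Bianchi and Whitfield, designated emeritus before not designated emeritus: Novak (designated emeritus) before Bianchi and Whitfield (not designated emeritus).
Among Bianchi and Whitfield, by years of continuous service (lower first): Bianchi (12 years) before Whitfield (19 years).
So Quinn takes precedence.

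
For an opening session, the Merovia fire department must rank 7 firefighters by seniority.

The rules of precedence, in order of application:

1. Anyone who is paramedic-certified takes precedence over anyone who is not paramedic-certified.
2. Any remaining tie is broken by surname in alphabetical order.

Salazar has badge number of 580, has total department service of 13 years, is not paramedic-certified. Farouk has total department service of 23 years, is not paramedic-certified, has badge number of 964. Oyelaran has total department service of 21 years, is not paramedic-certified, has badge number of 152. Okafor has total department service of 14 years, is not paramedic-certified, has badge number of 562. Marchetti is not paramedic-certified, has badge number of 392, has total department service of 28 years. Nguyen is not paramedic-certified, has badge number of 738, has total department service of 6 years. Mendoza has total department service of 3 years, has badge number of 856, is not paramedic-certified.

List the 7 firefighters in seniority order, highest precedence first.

Farouk, Marchetti, Mendoza, Nguyen, Okafor, Oyelaran, Salazar

By the first rule: Farouk, Marchetti, Mendoza, Nguyen, Okafor, Oyelaran and Salazar (each not paramedic-certified).
Among Farouk, Marchetti, Mendoza, Nguyen, Okafor, Oyelaran and Salazar, alphabetically by surname: Farouk before Marchetti before Mendoza before Nguyen before Okafor before Oyelaran before Salazar.
Full order: Farouk, Marchetti, Mendoza, Nguyen, Okafor, Oyelaran, Salazar.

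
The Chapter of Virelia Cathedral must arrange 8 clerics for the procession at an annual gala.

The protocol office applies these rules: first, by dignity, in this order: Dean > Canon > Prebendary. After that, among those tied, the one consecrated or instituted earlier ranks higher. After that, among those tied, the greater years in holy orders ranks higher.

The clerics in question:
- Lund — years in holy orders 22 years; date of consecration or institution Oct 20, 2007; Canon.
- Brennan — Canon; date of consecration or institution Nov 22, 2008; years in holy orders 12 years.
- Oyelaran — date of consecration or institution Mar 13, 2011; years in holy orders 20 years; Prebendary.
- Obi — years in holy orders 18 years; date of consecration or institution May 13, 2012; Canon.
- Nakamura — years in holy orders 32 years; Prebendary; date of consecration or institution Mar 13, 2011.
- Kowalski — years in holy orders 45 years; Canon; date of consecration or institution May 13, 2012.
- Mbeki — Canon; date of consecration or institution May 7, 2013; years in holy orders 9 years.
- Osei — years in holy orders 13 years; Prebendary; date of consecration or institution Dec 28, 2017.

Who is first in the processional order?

Lund

By dignity: Lund, Brennan, Kowalski, Obi and Mbeki (Canon); then Nakamura, Oyelaran and Osei (Prebendary).
Among Lund, Brennan, Kowalski, Obi and Mbeki, by date of consecration or institution (earlier first): Lund (Oct 20, 2007) before Brennan (Nov 22, 2008) before Kowalski and Obi (May 13, 2012) before Mbeki (May 7, 2013).
Among Kowalski and Obi, by years in holy orders (higher first): Kowalski (45 years) before Obi (18 years).
Among Nakamura, Oyelaran and Osei, by date of consecration or institution (earlier first): Nakamura and Oyelaran (Mar 13, 2011) before Osei (Dec 28, 2017).
Among Nakamura and Oyelaran, by years in holy orders (higher first): Nakamura (32 years) before Oyelaran (20 years).
Order: Lund, Brennan, Kowalski, Obi, Mbeki, Nakamura, Oyelaran, Osei.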